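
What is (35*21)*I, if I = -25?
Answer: -18375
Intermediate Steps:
(35*21)*I = (35*21)*(-25) = 735*(-25) = -18375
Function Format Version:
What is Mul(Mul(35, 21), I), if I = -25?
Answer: -18375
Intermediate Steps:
Mul(Mul(35, 21), I) = Mul(Mul(35, 21), -25) = Mul(735, -25) = -18375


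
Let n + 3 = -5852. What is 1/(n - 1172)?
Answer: -1/7027 ≈ -0.00014231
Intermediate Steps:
n = -5855 (n = -3 - 5852 = -5855)
1/(n - 1172) = 1/(-5855 - 1172) = 1/(-7027) = -1/7027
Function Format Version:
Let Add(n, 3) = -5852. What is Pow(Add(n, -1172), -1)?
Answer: Rational(-1, 7027) ≈ -0.00014231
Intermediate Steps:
n = -5855 (n = Add(-3, -5852) = -5855)
Pow(Add(n, -1172), -1) = Pow(Add(-5855, -1172), -1) = Pow(-7027, -1) = Rational(-1, 7027)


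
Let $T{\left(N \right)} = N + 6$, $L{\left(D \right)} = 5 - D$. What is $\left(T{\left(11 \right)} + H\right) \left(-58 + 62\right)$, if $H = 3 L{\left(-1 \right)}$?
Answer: $140$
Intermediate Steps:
$T{\left(N \right)} = 6 + N$
$H = 18$ ($H = 3 \left(5 - -1\right) = 3 \left(5 + 1\right) = 3 \cdot 6 = 18$)
$\left(T{\left(11 \right)} + H\right) \left(-58 + 62\right) = \left(\left(6 + 11\right) + 18\right) \left(-58 + 62\right) = \left(17 + 18\right) 4 = 35 \cdot 4 = 140$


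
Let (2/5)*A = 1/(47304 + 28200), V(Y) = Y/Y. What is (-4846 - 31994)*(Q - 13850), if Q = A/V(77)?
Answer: 3210392320325/6292 ≈ 5.1023e+8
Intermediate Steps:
V(Y) = 1
A = 5/151008 (A = 5/(2*(47304 + 28200)) = (5/2)/75504 = (5/2)*(1/75504) = 5/151008 ≈ 3.3111e-5)
Q = 5/151008 (Q = (5/151008)/1 = (5/151008)*1 = 5/151008 ≈ 3.3111e-5)
(-4846 - 31994)*(Q - 13850) = (-4846 - 31994)*(5/151008 - 13850) = -36840*(-2091460795/151008) = 3210392320325/6292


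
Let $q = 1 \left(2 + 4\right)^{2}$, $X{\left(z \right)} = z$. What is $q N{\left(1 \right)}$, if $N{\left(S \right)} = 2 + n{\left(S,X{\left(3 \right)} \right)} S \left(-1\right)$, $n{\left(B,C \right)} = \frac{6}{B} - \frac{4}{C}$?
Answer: $-96$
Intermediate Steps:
$n{\left(B,C \right)} = - \frac{4}{C} + \frac{6}{B}$
$q = 36$ ($q = 1 \cdot 6^{2} = 1 \cdot 36 = 36$)
$N{\left(S \right)} = 2 - S \left(- \frac{4}{3} + \frac{6}{S}\right)$ ($N{\left(S \right)} = 2 + \left(- \frac{4}{3} + \frac{6}{S}\right) S \left(-1\right) = 2 + S \left(- \frac{4}{3} + \frac{6}{S}\right) \left(-1\right) = 2 - S \left(- \frac{4}{3} + \frac{6}{S}\right)$)
$q N{\left(1 \right)} = 36 \left(-4 + \frac{4}{3} \cdot 1\right) = 36 \left(-4 + \frac{4}{3}\right) = 36 \left(- \frac{8}{3}\right) = -96$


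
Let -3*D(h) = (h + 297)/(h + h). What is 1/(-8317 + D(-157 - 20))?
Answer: -177/1472089 ≈ -0.00012024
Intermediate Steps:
D(h) = -(297 + h)/(6*h) (D(h) = -(h + 297)/(3*(h + h)) = -(297 + h)/(3*(2*h)) = -(297 + h)*1/(2*h)/3 = -(297 + h)/(6*h))
1/(-8317 + D(-157 - 20)) = 1/(-8317 + (-297 - (-157 - 20))/(6*(-157 - 20))) = 1/(-8317 + (1/6)*(-297 - 1*(-177))/(-177)) = 1/(-8317 + (1/6)*(-1/177)*(-297 + 177)) = 1/(-8317 + (1/6)*(-1/177)*(-120)) = 1/(-8317 + 20/177) = 1/(-1472089/177) = -177/1472089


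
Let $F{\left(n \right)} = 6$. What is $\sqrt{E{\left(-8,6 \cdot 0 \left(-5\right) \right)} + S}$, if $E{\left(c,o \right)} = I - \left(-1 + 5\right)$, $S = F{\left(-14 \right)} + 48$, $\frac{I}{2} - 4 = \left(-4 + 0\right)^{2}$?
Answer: $3 \sqrt{10} \approx 9.4868$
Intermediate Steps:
$I = 40$ ($I = 8 + 2 \left(-4 + 0\right)^{2} = 8 + 2 \left(-4\right)^{2} = 8 + 2 \cdot 16 = 8 + 32 = 40$)
$S = 54$ ($S = 6 + 48 = 54$)
$E{\left(c,o \right)} = 36$ ($E{\left(c,o \right)} = 40 - \left(-1 + 5\right) = 40 - 4 = 36$)
$\sqrt{E{\left(-8,6 \cdot 0 \left(-5\right) \right)} + S} = \sqrt{36 + 54} = \sqrt{90} = 3 \sqrt{10}$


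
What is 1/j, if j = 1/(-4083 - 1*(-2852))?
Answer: -1231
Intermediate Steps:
j = -1/1231 (j = 1/(-4083 + 2852) = 1/(-1231) = -1/1231 ≈ -0.00081235)
1/j = 1/(-1/1231) = -1231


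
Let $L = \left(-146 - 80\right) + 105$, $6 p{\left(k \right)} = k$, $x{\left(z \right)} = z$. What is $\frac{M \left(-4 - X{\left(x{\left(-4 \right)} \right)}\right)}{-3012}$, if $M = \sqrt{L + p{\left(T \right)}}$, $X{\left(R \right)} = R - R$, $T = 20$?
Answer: $\frac{i \sqrt{1059}}{2259} \approx 0.014406 i$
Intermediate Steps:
$X{\left(R \right)} = 0$
$p{\left(k \right)} = \frac{k}{6}$
$L = -121$ ($L = -226 + 105 = -121$)
$M = \frac{i \sqrt{1059}}{3}$ ($M = \sqrt{-121 + \frac{1}{6} \cdot 20} = \sqrt{-121 + \frac{10}{3}} = \sqrt{- \frac{353}{3}} = \frac{i \sqrt{1059}}{3} \approx 10.847 i$)
$\frac{M \left(-4 - X{\left(x{\left(-4 \right)} \right)}\right)}{-3012} = \frac{\frac{i \sqrt{1059}}{3} \left(-4 - 0\right)}{-3012} = \frac{i \sqrt{1059}}{3} \left(-4 + 0\right) \left(- \frac{1}{3012}\right) = \frac{i \sqrt{1059}}{3} \left(-4\right) \left(- \frac{1}{3012}\right) = - \frac{4 i \sqrt{1059}}{3} \left(- \frac{1}{3012}\right) = \frac{i \sqrt{1059}}{2259}$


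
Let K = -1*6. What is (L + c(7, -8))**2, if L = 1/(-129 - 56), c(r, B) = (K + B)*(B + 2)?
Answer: 241460521/34225 ≈ 7055.1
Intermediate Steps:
K = -6
c(r, B) = (-6 + B)*(2 + B) (c(r, B) = (-6 + B)*(B + 2) = (-6 + B)*(2 + B))
L = -1/185 (L = 1/(-185) = -1/185 ≈ -0.0054054)
(L + c(7, -8))**2 = (-1/185 + (-12 + (-8)**2 - 4*(-8)))**2 = (-1/185 + (-12 + 64 + 32))**2 = (-1/185 + 84)**2 = (15539/185)**2 = 241460521/34225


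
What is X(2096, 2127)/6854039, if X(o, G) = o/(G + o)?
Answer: 2096/28944606697 ≈ 7.2414e-8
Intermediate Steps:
X(2096, 2127)/6854039 = (2096/(2127 + 2096))/6854039 = (2096/4223)*(1/6854039) = 2096/28944606697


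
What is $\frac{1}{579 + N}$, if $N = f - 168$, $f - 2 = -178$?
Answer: $\frac{1}{235} \approx 0.0042553$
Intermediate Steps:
$f = -176$ ($f = 2 - 178 = -176$)
$N = -344$ ($N = -176 - 168 = -344$)
$\frac{1}{579 + N} = \frac{1}{579 - 344} = \frac{1}{235}$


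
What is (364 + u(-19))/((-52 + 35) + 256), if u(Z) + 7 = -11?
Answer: 346/239 ≈ 1.4477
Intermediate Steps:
u(Z) = -18 (u(Z) = -7 - 11 = -18)
(364 + u(-19))/((-52 + 35) + 256) = (364 - 18)/((-52 + 35) + 256) = 346/(-17 + 256) = 346/239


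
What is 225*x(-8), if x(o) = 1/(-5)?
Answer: -45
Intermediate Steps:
x(o) = -⅕
225*x(-8) = 225*(-⅕) = -45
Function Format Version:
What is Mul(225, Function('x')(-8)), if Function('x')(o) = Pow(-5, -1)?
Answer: -45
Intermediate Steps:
Function('x')(o) = Rational(-1, 5)
Mul(225, Function('x')(-8)) = Mul(225, Rational(-1, 5)) = -45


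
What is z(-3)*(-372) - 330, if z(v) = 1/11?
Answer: -4002/11 ≈ -363.82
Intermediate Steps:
z(v) = 1/11
z(-3)*(-372) - 330 = (1/11)*(-372) - 330 = -372/11 - 330 = -4002/11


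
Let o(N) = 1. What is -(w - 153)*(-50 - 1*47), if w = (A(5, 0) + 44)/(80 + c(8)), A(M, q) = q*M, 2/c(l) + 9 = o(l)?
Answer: -428837/29 ≈ -14787.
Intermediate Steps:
c(l) = -¼ (c(l) = 2/(-9 + 1) = 2/(-8) = 2*(-⅛) = -¼)
A(M, q) = M*q
w = 16/29 (w = (5*0 + 44)/(80 - ¼) = (0 + 44)/(319/4) = 44*(4/319) = 16/29 ≈ 0.55172)
-(w - 153)*(-50 - 1*47) = -(16/29 - 153)*(-50 - 1*47) = -(-4421)*(-50 - 47)/29 = -(-4421)*(-97)/29 = -1*428837/29 = -428837/29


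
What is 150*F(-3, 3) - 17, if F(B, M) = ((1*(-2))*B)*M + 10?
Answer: 4183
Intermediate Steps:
F(B, M) = 10 - 2*B*M (F(B, M) = (-2*B)*M + 10 = -2*B*M + 10 = 10 - 2*B*M)
150*F(-3, 3) - 17 = 150*(10 - 2*(-3)*3) - 17 = 150*(10 + 18) - 17 = 150*28 - 17 = 4200 - 17 = 4183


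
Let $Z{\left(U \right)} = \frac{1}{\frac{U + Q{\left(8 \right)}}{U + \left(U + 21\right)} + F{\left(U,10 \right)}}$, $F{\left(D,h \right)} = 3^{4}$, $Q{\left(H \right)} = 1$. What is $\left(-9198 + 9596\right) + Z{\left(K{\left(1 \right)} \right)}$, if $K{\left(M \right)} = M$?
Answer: $\frac{742293}{1865} \approx 398.01$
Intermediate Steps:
$F{\left(D,h \right)} = 81$
$Z{\left(U \right)} = \frac{1}{81 + \frac{1 + U}{21 + 2 U}}$ ($Z{\left(U \right)} = \frac{1}{\frac{U + 1}{U + \left(U + 21\right)} + 81} = \frac{1}{\frac{1 + U}{U + \left(21 + U\right)} + 81} = \frac{1}{\frac{1 + U}{21 + 2 U} + 81} = \frac{1}{81 + \frac{1 + U}{21 + 2 U}}$)
$\left(-9198 + 9596\right) + Z{\left(K{\left(1 \right)} \right)} = \left(-9198 + 9596\right) + \frac{21 + 2 \cdot 1}{1702 + 163 \cdot 1} = 398 + \frac{21 + 2}{1702 + 163} = 398 + \frac{1}{1865} \cdot 23 = 398 + \frac{23}{1865} = \frac{742293}{1865}$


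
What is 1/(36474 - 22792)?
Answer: 1/13682 ≈ 7.3089e-5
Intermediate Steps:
1/(36474 - 22792) = 1/13682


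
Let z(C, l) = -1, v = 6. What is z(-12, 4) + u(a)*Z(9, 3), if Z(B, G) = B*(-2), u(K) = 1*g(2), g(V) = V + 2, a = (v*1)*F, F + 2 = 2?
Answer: -73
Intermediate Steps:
F = 0 (F = -2 + 2 = 0)
a = 0 (a = (6*1)*0 = 6*0 = 0)
g(V) = 2 + V
u(K) = 4 (u(K) = 1*(2 + 2) = 1*4 = 4)
Z(B, G) = -2*B
z(-12, 4) + u(a)*Z(9, 3) = -1 + 4*(-2*9) = -1 + 4*(-18) = -1 - 72 = -73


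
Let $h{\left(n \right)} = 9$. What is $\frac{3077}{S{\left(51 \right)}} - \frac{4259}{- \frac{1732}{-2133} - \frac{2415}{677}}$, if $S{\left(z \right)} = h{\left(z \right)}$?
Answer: $\frac{67593783158}{35807679} \approx 1887.7$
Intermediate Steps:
$S{\left(z \right)} = 9$
$\frac{3077}{S{\left(51 \right)}} - \frac{4259}{- \frac{1732}{-2133} - \frac{2415}{677}} = \frac{3077}{9} - \frac{4259}{- \frac{1732}{-2133} - \frac{2415}{677}} = 3077 \cdot \frac{1}{9} - \frac{4259}{\left(-1732\right) \left(- \frac{1}{2133}\right) - \frac{2415}{677}} = \frac{3077}{9} - \frac{4259}{\frac{1732}{2133} - \frac{2415}{677}} = \frac{3077}{9} - \frac{4259}{- \frac{3978631}{1444041}} = \frac{3077}{9} - - \frac{6150170619}{3978631} = \frac{3077}{9} + \frac{6150170619}{3978631} = \frac{67593783158}{35807679}$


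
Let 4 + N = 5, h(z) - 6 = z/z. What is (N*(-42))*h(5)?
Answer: -294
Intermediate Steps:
h(z) = 7 (h(z) = 6 + z/z = 6 + 1 = 7)
N = 1 (N = -4 + 5 = 1)
(N*(-42))*h(5) = (1*(-42))*7 = -42*7 = -294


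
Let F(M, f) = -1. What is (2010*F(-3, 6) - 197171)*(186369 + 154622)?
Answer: -67918928371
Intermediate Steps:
(2010*F(-3, 6) - 197171)*(186369 + 154622) = (2010*(-1) - 197171)*(186369 + 154622) = (-2010 - 197171)*340991 = -199181*340991 = -67918928371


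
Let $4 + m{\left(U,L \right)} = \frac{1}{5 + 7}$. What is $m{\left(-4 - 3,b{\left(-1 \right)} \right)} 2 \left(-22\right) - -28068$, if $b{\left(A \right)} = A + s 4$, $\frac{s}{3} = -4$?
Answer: $\frac{84721}{3} \approx 28240.0$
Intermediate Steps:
$s = -12$ ($s = 3 \left(-4\right) = -12$)
$b{\left(A \right)} = -48 + A$ ($b{\left(A \right)} = A - 48 = -48 + A$)
$m{\left(U,L \right)} = - \frac{47}{12}$ ($m{\left(U,L \right)} = -4 + \frac{1}{5 + 7} = -4 + \frac{1}{12} = - \frac{47}{12}$)
$m{\left(-4 - 3,b{\left(-1 \right)} \right)} 2 \left(-22\right) - -28068 = \left(- \frac{47}{12}\right) 2 \left(-22\right) - -28068 = \left(- \frac{47}{6}\right) \left(-22\right) + 28068 = \frac{517}{3} + 28068 = \frac{84721}{3}$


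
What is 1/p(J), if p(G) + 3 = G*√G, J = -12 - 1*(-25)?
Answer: 3/2188 + 13*√13/2188 ≈ 0.022794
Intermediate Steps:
J = 13 (J = -12 + 25 = 13)
p(G) = -3 + G^(3/2) (p(G) = -3 + G*√G = -3 + G^(3/2))
1/p(J) = 1/(-3 + 13^(3/2)) = 1/(-3 + 13*√13)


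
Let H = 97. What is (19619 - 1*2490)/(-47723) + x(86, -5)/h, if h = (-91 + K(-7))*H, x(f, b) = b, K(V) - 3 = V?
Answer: -31521024/87953489 ≈ -0.35838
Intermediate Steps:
K(V) = 3 + V
h = -9215 (h = (-91 + (3 - 7))*97 = (-91 - 4)*97 = -95*97 = -9215)
(19619 - 1*2490)/(-47723) + x(86, -5)/h = (19619 - 1*2490)/(-47723) - 5/(-9215) = (19619 - 2490)*(-1/47723) - 5*(-1/9215) = 17129*(-1/47723) + 1/1843 = -17129/47723 + 1/1843 = -31521024/87953489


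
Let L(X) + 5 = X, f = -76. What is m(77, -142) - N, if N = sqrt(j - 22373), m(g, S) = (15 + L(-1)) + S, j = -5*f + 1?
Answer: -133 - 2*I*sqrt(5498) ≈ -133.0 - 148.3*I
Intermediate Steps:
L(X) = -5 + X
j = 381 (j = -5*(-76) + 1 = 380 + 1 = 381)
m(g, S) = 9 + S (m(g, S) = (15 + (-5 - 1)) + S = (15 - 6) + S = 9 + S)
N = 2*I*sqrt(5498) (N = sqrt(381 - 22373) = sqrt(-21992) = 2*I*sqrt(5498) ≈ 148.3*I)
m(77, -142) - N = (9 - 142) - 2*I*sqrt(5498) = -133 - 2*I*sqrt(5498)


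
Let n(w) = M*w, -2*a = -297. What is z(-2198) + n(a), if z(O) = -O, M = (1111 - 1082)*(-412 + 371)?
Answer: -348737/2 ≈ -1.7437e+5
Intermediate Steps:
a = 297/2 (a = -½*(-297) = 297/2 ≈ 148.50)
M = -1189 (M = 29*(-41) = -1189)
n(w) = -1189*w
z(-2198) + n(a) = -1*(-2198) - 1189*297/2 = 2198 - 353133/2 = -348737/2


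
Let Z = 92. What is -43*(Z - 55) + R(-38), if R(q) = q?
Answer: -1629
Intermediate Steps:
-43*(Z - 55) + R(-38) = -43*(92 - 55) - 38 = -43*37 - 38 = -1591 - 38 = -1629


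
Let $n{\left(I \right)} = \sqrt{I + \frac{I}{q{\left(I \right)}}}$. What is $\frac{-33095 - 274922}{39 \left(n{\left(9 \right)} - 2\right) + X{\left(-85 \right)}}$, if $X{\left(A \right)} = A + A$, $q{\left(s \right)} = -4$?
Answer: $\frac{305552864}{204949} + \frac{72075978 \sqrt{3}}{204949} \approx 2100.0$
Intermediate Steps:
$X{\left(A \right)} = 2 A$
$n{\left(I \right)} = \frac{\sqrt{3} \sqrt{I}}{2}$ ($n{\left(I \right)} = \sqrt{I + \frac{I}{-4}} = \sqrt{I + I \left(- \frac{1}{4}\right)} = \sqrt{I - \frac{I}{4}} = \sqrt{\frac{3 I}{4}} = \frac{\sqrt{3} \sqrt{I}}{2}$)
$\frac{-33095 - 274922}{39 \left(n{\left(9 \right)} - 2\right) + X{\left(-85 \right)}} = \frac{-33095 - 274922}{39 \left(\frac{\sqrt{3} \sqrt{9}}{2} - 2\right) + 2 \left(-85\right)} = - \frac{308017}{39 \left(\frac{1}{2} \sqrt{3} \cdot 3 - 2\right) - 170} = - \frac{308017}{39 \left(\frac{3 \sqrt{3}}{2} - 2\right) - 170} = - \frac{308017}{39 \left(-2 + \frac{3 \sqrt{3}}{2}\right) - 170} = - \frac{308017}{\left(-78 + \frac{117 \sqrt{3}}{2}\right) - 170} = - \frac{308017}{-248 + \frac{117 \sqrt{3}}{2}}$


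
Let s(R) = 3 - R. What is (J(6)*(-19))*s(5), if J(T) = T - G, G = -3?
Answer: 342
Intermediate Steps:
J(T) = 3 + T (J(T) = T - 1*(-3) = T + 3 = 3 + T)
(J(6)*(-19))*s(5) = ((3 + 6)*(-19))*(3 - 1*5) = (9*(-19))*(3 - 5) = -171*(-2) = 342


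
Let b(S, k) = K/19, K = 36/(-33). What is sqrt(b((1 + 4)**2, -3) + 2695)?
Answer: sqrt(117717787)/209 ≈ 51.913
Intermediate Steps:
K = -12/11 (K = 36*(-1/33) = -12/11 ≈ -1.0909)
b(S, k) = -12/209 (b(S, k) = -12/11/19 = -12/11*1/19 = -12/209)
sqrt(b((1 + 4)**2, -3) + 2695) = sqrt(-12/209 + 2695) = sqrt(563243/209) = sqrt(117717787)/209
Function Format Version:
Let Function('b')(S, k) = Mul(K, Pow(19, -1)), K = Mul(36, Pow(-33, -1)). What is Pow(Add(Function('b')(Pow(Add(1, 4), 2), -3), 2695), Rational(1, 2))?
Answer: Mul(Rational(1, 209), Pow(117717787, Rational(1, 2))) ≈ 51.913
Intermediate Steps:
K = Rational(-12, 11) (K = Mul(36, Rational(-1, 33)) = Rational(-12, 11) ≈ -1.0909)
Function('b')(S, k) = Rational(-12, 209) (Function('b')(S, k) = Mul(Rational(-12, 11), Pow(19, -1)) = Mul(Rational(-12, 11), Rational(1, 19)) = Rational(-12, 209))
Pow(Add(Function('b')(Pow(Add(1, 4), 2), -3), 2695), Rational(1, 2)) = Pow(Add(Rational(-12, 209), 2695), Rational(1, 2)) = Pow(Rational(563243, 209), Rational(1, 2)) = Mul(Rational(1, 209), Pow(117717787, Rational(1, 2)))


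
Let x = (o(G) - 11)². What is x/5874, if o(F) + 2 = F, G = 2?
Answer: 11/534 ≈ 0.020599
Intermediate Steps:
o(F) = -2 + F
x = 121 (x = ((-2 + 2) - 11)² = (0 - 11)² = (-11)² = 121)
x/5874 = 121/5874 = 121*(1/5874) = 11/534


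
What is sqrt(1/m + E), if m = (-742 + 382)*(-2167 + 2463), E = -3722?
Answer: I*sqrt(73374019385)/4440 ≈ 61.008*I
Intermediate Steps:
m = -106560 (m = -360*296 = -106560)
sqrt(1/m + E) = sqrt(1/(-106560) - 3722) = sqrt(-1/106560 - 3722) = sqrt(-396616321/106560) = I*sqrt(73374019385)/4440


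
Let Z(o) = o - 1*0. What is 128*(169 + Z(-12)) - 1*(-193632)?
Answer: 213728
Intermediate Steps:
Z(o) = o (Z(o) = o + 0 = o)
128*(169 + Z(-12)) - 1*(-193632) = 128*(169 - 12) - 1*(-193632) = 128*157 + 193632 = 20096 + 193632 = 213728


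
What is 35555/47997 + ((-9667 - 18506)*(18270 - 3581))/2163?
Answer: -6620891683648/34605837 ≈ -1.9132e+5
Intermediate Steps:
35555/47997 + ((-9667 - 18506)*(18270 - 3581))/2163 = 35555*(1/47997) - 28173*14689*(1/2163) = 35555/47997 - 413833197*1/2163 = 35555/47997 - 137944399/721 = -6620891683648/34605837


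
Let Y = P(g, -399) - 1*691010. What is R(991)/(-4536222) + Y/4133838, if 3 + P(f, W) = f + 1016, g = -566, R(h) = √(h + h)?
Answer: -690563/4133838 - √1982/4536222 ≈ -0.16706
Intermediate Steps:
R(h) = √2*√h (R(h) = √(2*h) = √2*√h)
P(f, W) = 1013 + f (P(f, W) = -3 + (f + 1016) = -3 + (1016 + f) = 1013 + f)
Y = -690563 (Y = (1013 - 566) - 1*691010 = 447 - 691010 = -690563)
R(991)/(-4536222) + Y/4133838 = (√2*√991)/(-4536222) - 690563/4133838 = √1982*(-1/4536222) - 690563*1/4133838 = -√1982/4536222 - 690563/4133838 = -690563/4133838 - √1982/4536222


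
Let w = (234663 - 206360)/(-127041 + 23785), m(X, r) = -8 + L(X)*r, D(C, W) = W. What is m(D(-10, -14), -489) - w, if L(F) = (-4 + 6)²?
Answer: -202766481/103256 ≈ -1963.7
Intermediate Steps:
L(F) = 4 (L(F) = 2² = 4)
m(X, r) = -8 + 4*r
w = -28303/103256 (w = 28303/(-103256) = 28303*(-1/103256) = -28303/103256 ≈ -0.27411)
m(D(-10, -14), -489) - w = (-8 + 4*(-489)) - 1*(-28303/103256) = (-8 - 1956) + 28303/103256 = -1964 + 28303/103256 = -202766481/103256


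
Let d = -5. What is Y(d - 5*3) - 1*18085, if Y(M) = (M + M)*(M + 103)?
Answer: -21405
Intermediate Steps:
Y(M) = 2*M*(103 + M) (Y(M) = (2*M)*(103 + M) = 2*M*(103 + M))
Y(d - 5*3) - 1*18085 = 2*(-5 - 5*3)*(103 + (-5 - 5*3)) - 1*18085 = 2*(-5 - 15)*(103 + (-5 - 15)) - 18085 = 2*(-20)*(103 - 20) - 18085 = 2*(-20)*83 - 18085 = -3320 - 18085 = -21405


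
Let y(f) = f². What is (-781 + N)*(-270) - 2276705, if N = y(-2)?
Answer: -2066915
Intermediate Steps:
N = 4 (N = (-2)² = 4)
(-781 + N)*(-270) - 2276705 = (-781 + 4)*(-270) - 2276705 = -777*(-270) - 2276705 = 209790 - 2276705 = -2066915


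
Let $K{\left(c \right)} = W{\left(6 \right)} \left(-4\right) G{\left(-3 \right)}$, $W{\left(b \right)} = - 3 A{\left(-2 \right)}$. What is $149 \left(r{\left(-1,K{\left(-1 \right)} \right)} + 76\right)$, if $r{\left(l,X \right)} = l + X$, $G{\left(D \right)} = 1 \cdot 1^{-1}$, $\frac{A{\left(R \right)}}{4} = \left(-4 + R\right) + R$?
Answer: $-46041$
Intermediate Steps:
$A{\left(R \right)} = -16 + 8 R$ ($A{\left(R \right)} = 4 \left(\left(-4 + R\right) + R\right) = 4 \left(-4 + 2 R\right) = -16 + 8 R$)
$G{\left(D \right)} = 1$ ($G{\left(D \right)} = 1 \cdot 1 = 1$)
$W{\left(b \right)} = 96$ ($W{\left(b \right)} = - 3 \left(-16 + 8 \left(-2\right)\right) = - 3 \left(-16 - 16\right) = \left(-3\right) \left(-32\right) = 96$)
$K{\left(c \right)} = -384$ ($K{\left(c \right)} = 96 \left(-4\right) 1 = \left(-384\right) 1 = -384$)
$r{\left(l,X \right)} = X + l$
$149 \left(r{\left(-1,K{\left(-1 \right)} \right)} + 76\right) = 149 \left(\left(-384 - 1\right) + 76\right) = 149 \left(-385 + 76\right) = 149 \left(-309\right) = -46041$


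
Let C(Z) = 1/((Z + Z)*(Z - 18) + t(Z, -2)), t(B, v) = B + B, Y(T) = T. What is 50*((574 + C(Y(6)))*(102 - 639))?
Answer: -339057325/22 ≈ -1.5412e+7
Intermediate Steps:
t(B, v) = 2*B
C(Z) = 1/(2*Z + 2*Z*(-18 + Z)) (C(Z) = 1/((Z + Z)*(Z - 18) + 2*Z) = 1/((2*Z)*(-18 + Z) + 2*Z) = 1/(2*Z*(-18 + Z) + 2*Z) = 1/(2*Z + 2*Z*(-18 + Z)))
50*((574 + C(Y(6)))*(102 - 639)) = 50*((574 + (½)/(6*(-17 + 6)))*(102 - 639)) = 50*((574 + (½)*(⅙)/(-11))*(-537)) = 50*((574 + (½)*(⅙)*(-1/11))*(-537)) = 50*((574 - 1/132)*(-537)) = 50*((75767/132)*(-537)) = 50*(-13562293/44) = -339057325/22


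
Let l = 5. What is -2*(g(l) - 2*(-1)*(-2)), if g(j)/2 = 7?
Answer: -20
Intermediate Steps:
g(j) = 14 (g(j) = 2*7 = 14)
-2*(g(l) - 2*(-1)*(-2)) = -2*(14 - 2*(-1)*(-2)) = -2*(14 + 2*(-2)) = -2*(14 - 4) = -2*10 = -20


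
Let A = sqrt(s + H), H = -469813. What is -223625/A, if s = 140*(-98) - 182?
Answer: 44725*I*sqrt(483715)/96743 ≈ 321.53*I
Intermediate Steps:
s = -13902 (s = -13720 - 182 = -13902)
A = I*sqrt(483715) (A = sqrt(-13902 - 469813) = sqrt(-483715) = I*sqrt(483715) ≈ 695.5*I)
-223625/A = -223625*(-I*sqrt(483715)/483715) = -(-44725)*I*sqrt(483715)/96743 = 44725*I*sqrt(483715)/96743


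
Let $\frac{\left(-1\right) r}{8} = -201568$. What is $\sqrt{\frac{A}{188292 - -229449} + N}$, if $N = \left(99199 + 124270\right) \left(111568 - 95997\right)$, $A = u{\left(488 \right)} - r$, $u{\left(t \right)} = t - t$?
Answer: $\frac{\sqrt{607222693426556613615}}{417741} \approx 58988.0$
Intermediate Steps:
$r = 1612544$ ($r = \left(-8\right) \left(-201568\right) = 1612544$)
$u{\left(t \right)} = 0$
$A = -1612544$ ($A = 0 - 1612544 = -1612544$)
$N = 3479635799$ ($N = 223469 \cdot 15571 = 3479635799$)
$\sqrt{\frac{A}{188292 - -229449} + N} = \sqrt{- \frac{1612544}{188292 - -229449} + 3479635799} = \sqrt{- \frac{1612544}{188292 + 229449} + 3479635799} = \sqrt{- \frac{1612544}{417741} + 3479635799} = \sqrt{\frac{1453586536697515}{417741}} = \frac{\sqrt{607222693426556613615}}{417741}$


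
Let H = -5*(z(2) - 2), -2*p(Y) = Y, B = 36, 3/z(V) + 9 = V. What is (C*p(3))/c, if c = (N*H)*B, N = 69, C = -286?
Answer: 1001/70380 ≈ 0.014223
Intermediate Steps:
z(V) = 3/(-9 + V)
p(Y) = -Y/2
H = 85/7 (H = -5*(3/(-9 + 2) - 2) = -5*(3/(-7) - 2) = -5*(3*(-1/7) - 2) = -5*(-3/7 - 2) = -5*(-17/7) = 85/7 ≈ 12.143)
c = 211140/7 (c = (69*(85/7))*36 = (5865/7)*36 = 211140/7 ≈ 30163.)
(C*p(3))/c = (-(-143)*3)/(211140/7) = -286*(-3/2)*(7/211140) = 429*(7/211140) = 1001/70380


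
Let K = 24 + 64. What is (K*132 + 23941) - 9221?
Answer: 26336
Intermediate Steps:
K = 88
(K*132 + 23941) - 9221 = (88*132 + 23941) - 9221 = (11616 + 23941) - 9221 = 35557 - 9221 = 26336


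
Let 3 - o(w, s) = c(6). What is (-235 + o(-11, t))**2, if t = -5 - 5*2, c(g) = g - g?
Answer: 53824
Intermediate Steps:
c(g) = 0
t = -15 (t = -5 - 10 = -15)
o(w, s) = 3 (o(w, s) = 3 - 1*0 = 3 + 0 = 3)
(-235 + o(-11, t))**2 = (-235 + 3)**2 = (-232)**2 = 53824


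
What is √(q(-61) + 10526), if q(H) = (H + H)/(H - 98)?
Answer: 46*√125769/159 ≈ 102.60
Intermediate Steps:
q(H) = 2*H/(-98 + H) (q(H) = (2*H)/(-98 + H) = 2*H/(-98 + H))
√(q(-61) + 10526) = √(2*(-61)/(-98 - 61) + 10526) = √(2*(-61)/(-159) + 10526) = √(2*(-61)*(-1/159) + 10526) = √(122/159 + 10526) = √(1673756/159) = 46*√125769/159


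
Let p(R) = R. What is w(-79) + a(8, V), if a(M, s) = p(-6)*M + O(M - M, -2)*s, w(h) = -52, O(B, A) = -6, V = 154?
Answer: -1024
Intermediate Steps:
a(M, s) = -6*M - 6*s
w(-79) + a(8, V) = -52 + (-6*8 - 6*154) = -52 + (-48 - 924) = -52 - 972 = -1024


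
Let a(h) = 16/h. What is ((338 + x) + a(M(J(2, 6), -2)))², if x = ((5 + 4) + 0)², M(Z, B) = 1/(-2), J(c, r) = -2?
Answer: 149769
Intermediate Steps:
M(Z, B) = -½
x = 81 (x = (9 + 0)² = 9² = 81)
((338 + x) + a(M(J(2, 6), -2)))² = ((338 + 81) + 16/(-½))² = (419 + 16*(-2))² = (419 - 32)² = 387² = 149769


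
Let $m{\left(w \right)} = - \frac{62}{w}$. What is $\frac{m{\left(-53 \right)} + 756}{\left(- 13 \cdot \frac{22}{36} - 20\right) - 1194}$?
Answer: $- \frac{144468}{233147} \approx -0.61964$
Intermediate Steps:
$\frac{m{\left(-53 \right)} + 756}{\left(- 13 \cdot \frac{22}{36} - 20\right) - 1194} = \frac{- \frac{62}{-53} + 756}{\left(- 13 \cdot \frac{22}{36} - 20\right) - 1194} = \frac{\left(-62\right) \left(- \frac{1}{53}\right) + 756}{\left(- 13 \cdot 22 \cdot \frac{1}{36} - 20\right) - 1194} = \frac{\frac{62}{53} + 756}{\left(\left(-13\right) \frac{11}{18} - 20\right) - 1194} = \frac{40130}{53 \left(\left(- \frac{143}{18} - 20\right) - 1194\right)} = \frac{40130}{53 \left(- \frac{503}{18} - 1194\right)} = \frac{40130}{53 \left(- \frac{21995}{18}\right)} = \frac{40130}{53} \left(- \frac{18}{21995}\right) = - \frac{144468}{233147}$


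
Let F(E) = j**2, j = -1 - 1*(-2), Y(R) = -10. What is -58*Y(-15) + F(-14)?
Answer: 581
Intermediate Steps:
j = 1 (j = -1 + 2 = 1)
F(E) = 1 (F(E) = 1**2 = 1)
-58*Y(-15) + F(-14) = -58*(-10) + 1 = 580 + 1 = 581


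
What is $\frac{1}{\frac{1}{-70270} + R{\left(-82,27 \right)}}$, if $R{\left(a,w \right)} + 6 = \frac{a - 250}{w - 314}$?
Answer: $- \frac{20167490}{97675587} \approx -0.20647$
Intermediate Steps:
$R{\left(a,w \right)} = -6 + \frac{-250 + a}{-314 + w}$ ($R{\left(a,w \right)} = -6 + \frac{a - 250}{w - 314} = -6 + \frac{-250 + a}{-314 + w}$)
$\frac{1}{\frac{1}{-70270} + R{\left(-82,27 \right)}} = \frac{1}{\frac{1}{-70270} + \frac{1634 - 82 - 162}{-314 + 27}} = \frac{1}{- \frac{1}{70270} + \frac{1634 - 82 - 162}{-287}} = \frac{1}{- \frac{1}{70270} - \frac{1390}{287}} = \frac{1}{- \frac{97675587}{20167490}} = - \frac{20167490}{97675587}$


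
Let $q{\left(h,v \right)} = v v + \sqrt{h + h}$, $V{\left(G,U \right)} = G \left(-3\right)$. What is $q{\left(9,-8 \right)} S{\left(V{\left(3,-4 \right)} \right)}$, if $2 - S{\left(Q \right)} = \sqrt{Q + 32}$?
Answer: $\left(2 - \sqrt{23}\right) \left(64 + 3 \sqrt{2}\right) \approx -190.79$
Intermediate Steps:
$V{\left(G,U \right)} = - 3 G$
$q{\left(h,v \right)} = v^{2} + \sqrt{2} \sqrt{h}$ ($q{\left(h,v \right)} = v^{2} + \sqrt{2 h} = v^{2} + \sqrt{2} \sqrt{h}$)
$S{\left(Q \right)} = 2 - \sqrt{32 + Q}$ ($S{\left(Q \right)} = 2 - \sqrt{Q + 32} = 2 - \sqrt{32 + Q}$)
$q{\left(9,-8 \right)} S{\left(V{\left(3,-4 \right)} \right)} = \left(\left(-8\right)^{2} + \sqrt{2} \sqrt{9}\right) \left(2 - \sqrt{32 - 9}\right) = \left(64 + \sqrt{2} \cdot 3\right) \left(2 - \sqrt{32 - 9}\right) = \left(64 + 3 \sqrt{2}\right) \left(2 - \sqrt{23}\right) = \left(2 - \sqrt{23}\right) \left(64 + 3 \sqrt{2}\right)$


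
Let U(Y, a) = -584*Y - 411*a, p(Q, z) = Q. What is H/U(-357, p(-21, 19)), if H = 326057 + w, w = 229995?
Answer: 11348/4431 ≈ 2.5610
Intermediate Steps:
H = 556052 (H = 326057 + 229995 = 556052)
H/U(-357, p(-21, 19)) = 556052/(-584*(-357) - 411*(-21)) = 556052/(208488 + 8631) = 556052/217119 = 556052*(1/217119) = 11348/4431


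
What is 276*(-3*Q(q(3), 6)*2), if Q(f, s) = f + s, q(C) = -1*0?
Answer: -9936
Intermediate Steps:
q(C) = 0
276*(-3*Q(q(3), 6)*2) = 276*(-3*(0 + 6)*2) = 276*(-3*6*2) = 276*(-18*2) = 276*(-36) = -9936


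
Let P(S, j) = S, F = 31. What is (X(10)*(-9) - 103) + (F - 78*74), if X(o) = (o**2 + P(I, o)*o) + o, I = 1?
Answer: -6924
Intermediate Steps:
X(o) = o**2 + 2*o (X(o) = (o**2 + 1*o) + o = (o**2 + o) + o = (o + o**2) + o = o**2 + 2*o)
(X(10)*(-9) - 103) + (F - 78*74) = ((10*(2 + 10))*(-9) - 103) + (31 - 78*74) = ((10*12)*(-9) - 103) + (31 - 5772) = (120*(-9) - 103) - 5741 = (-1080 - 103) - 5741 = -1183 - 5741 = -6924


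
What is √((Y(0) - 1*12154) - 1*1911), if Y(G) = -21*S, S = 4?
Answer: I*√14149 ≈ 118.95*I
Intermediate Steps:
Y(G) = -84 (Y(G) = -21*4 = -84)
√((Y(0) - 1*12154) - 1*1911) = √((-84 - 1*12154) - 1*1911) = √((-84 - 12154) - 1911) = √(-12238 - 1911) = √(-14149) = I*√14149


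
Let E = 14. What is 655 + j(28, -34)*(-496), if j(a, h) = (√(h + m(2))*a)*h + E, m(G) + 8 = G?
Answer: -6289 + 944384*I*√10 ≈ -6289.0 + 2.9864e+6*I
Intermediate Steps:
m(G) = -8 + G
j(a, h) = 14 + a*h*√(-6 + h) (j(a, h) = (√(h + (-8 + 2))*a)*h + 14 = (√(h - 6)*a)*h + 14 = (√(-6 + h)*a)*h + 14 = (a*√(-6 + h))*h + 14 = a*h*√(-6 + h) + 14 = 14 + a*h*√(-6 + h))
655 + j(28, -34)*(-496) = 655 + (14 + 28*(-34)*√(-6 - 34))*(-496) = 655 + (14 + 28*(-34)*√(-40))*(-496) = 655 + (14 + 28*(-34)*(2*I*√10))*(-496) = 655 + (14 - 1904*I*√10)*(-496) = 655 + (-6944 + 944384*I*√10) = -6289 + 944384*I*√10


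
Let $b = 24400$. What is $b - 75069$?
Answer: $-50669$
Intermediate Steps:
$b - 75069 = 24400 - 75069 = -50669$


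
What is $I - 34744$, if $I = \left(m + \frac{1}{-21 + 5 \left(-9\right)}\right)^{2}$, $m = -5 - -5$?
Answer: $- \frac{151344863}{4356} \approx -34744.0$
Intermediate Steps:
$m = 0$ ($m = -5 + 5 = 0$)
$I = \frac{1}{4356}$ ($I = \left(0 + \frac{1}{-21 + 5 \left(-9\right)}\right)^{2} = \left(0 + \frac{1}{-21 - 45}\right)^{2} = \left(0 + \frac{1}{-66}\right)^{2} = \left(0 - \frac{1}{66}\right)^{2} = \left(- \frac{1}{66}\right)^{2} = \frac{1}{4356} \approx 0.00022957$)
$I - 34744 = \frac{1}{4356} - 34744 = - \frac{151344863}{4356}$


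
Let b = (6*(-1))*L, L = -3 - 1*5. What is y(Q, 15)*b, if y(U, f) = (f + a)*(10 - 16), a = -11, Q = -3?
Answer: -1152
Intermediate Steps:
y(U, f) = 66 - 6*f (y(U, f) = (f - 11)*(10 - 16) = (-11 + f)*(-6) = 66 - 6*f)
L = -8 (L = -3 - 5 = -8)
b = 48 (b = (6*(-1))*(-8) = -6*(-8) = 48)
y(Q, 15)*b = (66 - 6*15)*48 = (66 - 90)*48 = -24*48 = -1152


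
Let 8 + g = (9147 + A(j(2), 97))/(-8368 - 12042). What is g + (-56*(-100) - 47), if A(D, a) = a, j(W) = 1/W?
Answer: 56582103/10205 ≈ 5544.5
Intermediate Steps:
g = -86262/10205 (g = -8 + (9147 + 97)/(-8368 - 12042) = -8 + 9244/(-20410) = -8 + 9244*(-1/20410) = -8 - 4622/10205 = -86262/10205 ≈ -8.4529)
g + (-56*(-100) - 47) = -86262/10205 + (-56*(-100) - 47) = -86262/10205 + (5600 - 47) = -86262/10205 + 5553 = 56582103/10205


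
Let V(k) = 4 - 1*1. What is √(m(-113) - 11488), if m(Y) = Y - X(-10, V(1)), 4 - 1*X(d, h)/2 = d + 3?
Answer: I*√11623 ≈ 107.81*I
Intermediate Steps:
V(k) = 3 (V(k) = 4 - 1 = 3)
X(d, h) = 2 - 2*d (X(d, h) = 8 - 2*(d + 3) = 8 - 2*(3 + d) = 8 + (-6 - 2*d) = 2 - 2*d)
m(Y) = -22 + Y (m(Y) = Y - (2 - 2*(-10)) = Y - (2 + 20) = Y - 1*22 = Y - 22 = -22 + Y)
√(m(-113) - 11488) = √((-22 - 113) - 11488) = √(-135 - 11488) = √(-11623) = I*√11623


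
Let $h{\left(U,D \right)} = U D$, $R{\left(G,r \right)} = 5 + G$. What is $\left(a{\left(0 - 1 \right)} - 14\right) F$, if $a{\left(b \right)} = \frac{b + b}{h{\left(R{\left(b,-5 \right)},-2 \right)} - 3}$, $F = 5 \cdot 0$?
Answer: $0$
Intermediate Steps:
$F = 0$
$h{\left(U,D \right)} = D U$
$a{\left(b \right)} = \frac{2 b}{-13 - 2 b}$ ($a{\left(b \right)} = \frac{b + b}{- 2 \left(5 + b\right) - 3} = \frac{2 b}{\left(-10 - 2 b\right) - 3} = \frac{2 b}{-13 - 2 b}$)
$\left(a{\left(0 - 1 \right)} - 14\right) F = \left(- \frac{2 \left(0 - 1\right)}{13 + 2 \left(0 - 1\right)} - 14\right) 0 = \left(\left(-2\right) \left(-1\right) \frac{1}{13 + 2 \left(-1\right)} - 14\right) 0 = \left(\left(-2\right) \left(-1\right) \frac{1}{13 - 2} - 14\right) 0 = \left(\left(-2\right) \left(-1\right) \frac{1}{11} - 14\right) 0 = \left(\frac{2}{11} - 14\right) 0 = \left(- \frac{152}{11}\right) 0 = 0$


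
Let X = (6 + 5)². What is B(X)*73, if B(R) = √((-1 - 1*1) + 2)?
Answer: 0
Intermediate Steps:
X = 121 (X = 11² = 121)
B(R) = 0 (B(R) = √((-1 - 1) + 2) = √(-2 + 2) = √0 = 0)
B(X)*73 = 0*73 = 0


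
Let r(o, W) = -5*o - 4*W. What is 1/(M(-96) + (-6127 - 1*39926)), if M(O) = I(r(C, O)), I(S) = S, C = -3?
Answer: -1/45654 ≈ -2.1904e-5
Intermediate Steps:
M(O) = 15 - 4*O (M(O) = -5*(-3) - 4*O = 15 - 4*O)
1/(M(-96) + (-6127 - 1*39926)) = 1/((15 - 4*(-96)) + (-6127 - 1*39926)) = 1/((15 + 384) + (-6127 - 39926)) = 1/(399 - 46053) = 1/(-45654) = -1/45654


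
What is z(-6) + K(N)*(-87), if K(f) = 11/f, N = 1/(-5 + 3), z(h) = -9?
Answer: 1905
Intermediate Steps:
N = -½ (N = 1/(-2) = -½ ≈ -0.50000)
z(-6) + K(N)*(-87) = -9 + (11/(-½))*(-87) = -9 + (11*(-2))*(-87) = -9 - 22*(-87) = -9 + 1914 = 1905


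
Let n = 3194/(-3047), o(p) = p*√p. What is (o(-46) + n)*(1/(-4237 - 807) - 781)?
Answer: 6291165905/7684534 + 90605395*I*√46/2522 ≈ 818.68 + 2.4366e+5*I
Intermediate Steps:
o(p) = p^(3/2)
n = -3194/3047 (n = 3194*(-1/3047) = -3194/3047 ≈ -1.0482)
(o(-46) + n)*(1/(-4237 - 807) - 781) = ((-46)^(3/2) - 3194/3047)*(1/(-4237 - 807) - 781) = (-46*I*√46 - 3194/3047)*(1/(-5044) - 781) = (-3194/3047 - 46*I*√46)*(-1/5044 - 781) = (-3194/3047 - 46*I*√46)*(-3939365/5044) = 6291165905/7684534 + 90605395*I*√46/2522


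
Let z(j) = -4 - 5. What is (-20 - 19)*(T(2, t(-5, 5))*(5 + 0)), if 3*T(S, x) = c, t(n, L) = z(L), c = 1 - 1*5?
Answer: 260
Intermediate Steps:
z(j) = -9
c = -4 (c = 1 - 5 = -4)
t(n, L) = -9
T(S, x) = -4/3 (T(S, x) = (⅓)*(-4) = -4/3)
(-20 - 19)*(T(2, t(-5, 5))*(5 + 0)) = (-20 - 19)*(-4*(5 + 0)/3) = -(-52)*5 = -39*(-20/3) = 260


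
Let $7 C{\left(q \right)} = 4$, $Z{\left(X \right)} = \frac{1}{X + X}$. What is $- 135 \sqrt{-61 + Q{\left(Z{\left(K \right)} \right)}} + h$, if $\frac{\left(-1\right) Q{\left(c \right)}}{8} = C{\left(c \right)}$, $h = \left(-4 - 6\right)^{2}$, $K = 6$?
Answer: $100 - \frac{405 i \sqrt{357}}{7} \approx 100.0 - 1093.2 i$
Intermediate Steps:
$Z{\left(X \right)} = \frac{1}{2 X}$
$h = 100$ ($h = \left(-10\right)^{2} = 100$)
$C{\left(q \right)} = \frac{4}{7}$ ($C{\left(q \right)} = \frac{1}{7} \cdot 4 = \frac{4}{7}$)
$Q{\left(c \right)} = - \frac{32}{7}$ ($Q{\left(c \right)} = \left(-8\right) \frac{4}{7} = - \frac{32}{7}$)
$- 135 \sqrt{-61 + Q{\left(Z{\left(K \right)} \right)}} + h = - 135 \sqrt{-61 - \frac{32}{7}} + 100 = - 135 \sqrt{- \frac{459}{7}} + 100 = - 135 \frac{3 i \sqrt{357}}{7} + 100 = - \frac{405 i \sqrt{357}}{7} + 100 = 100 - \frac{405 i \sqrt{357}}{7}$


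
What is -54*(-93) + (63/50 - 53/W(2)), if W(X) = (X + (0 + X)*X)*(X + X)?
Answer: 3012631/600 ≈ 5021.1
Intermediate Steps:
W(X) = 2*X*(X + X**2) (W(X) = (X + X*X)*(2*X) = (X + X**2)*(2*X) = 2*X*(X + X**2))
-54*(-93) + (63/50 - 53/W(2)) = -54*(-93) + (63/50 - 53*1/(8*(1 + 2))) = 5022 + (63*(1/50) - 53/(2*4*3)) = 5022 + (63/50 - 53/24) = 5022 - 569/600 = 3012631/600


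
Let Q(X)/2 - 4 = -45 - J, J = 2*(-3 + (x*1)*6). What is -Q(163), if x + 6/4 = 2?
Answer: 82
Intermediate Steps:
x = ½ (x = -3/2 + 2 = ½ ≈ 0.50000)
J = 0 (J = 2*(-3 + ((½)*1)*6) = 2*(-3 + (½)*6) = 2*(-3 + 3) = 2*0 = 0)
Q(X) = -82 (Q(X) = 8 + 2*(-45 - 1*0) = 8 + 2*(-45 + 0) = 8 + 2*(-45) = 8 - 90 = -82)
-Q(163) = -1*(-82) = 82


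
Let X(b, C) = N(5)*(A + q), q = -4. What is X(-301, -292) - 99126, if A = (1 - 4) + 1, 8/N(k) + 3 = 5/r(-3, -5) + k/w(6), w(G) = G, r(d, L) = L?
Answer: -1883106/19 ≈ -99111.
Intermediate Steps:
N(k) = 8/(-4 + k/6) (N(k) = 8/(-3 + (5/(-5) + k/6)) = 8/(-3 + (5*(-1/5) + k*(1/6))) = 8/(-3 + (-1 + k/6)) = 8/(-4 + k/6))
A = -2 (A = -3 + 1 = -2)
X(b, C) = 288/19 (X(b, C) = (48/(-24 + 5))*(-2 - 4) = (48/(-19))*(-6) = (48*(-1/19))*(-6) = -48/19*(-6) = 288/19)
X(-301, -292) - 99126 = 288/19 - 99126 = -1883106/19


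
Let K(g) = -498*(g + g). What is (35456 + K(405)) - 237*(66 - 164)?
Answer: -344698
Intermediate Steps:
K(g) = -996*g
(35456 + K(405)) - 237*(66 - 164) = (35456 - 996*405) - 237*(66 - 164) = (35456 - 403380) - 237*(-98) = -367924 + 23226 = -344698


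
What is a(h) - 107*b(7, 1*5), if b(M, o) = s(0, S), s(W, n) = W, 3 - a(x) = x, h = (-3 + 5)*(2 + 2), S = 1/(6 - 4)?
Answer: -5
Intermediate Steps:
S = ½ (S = 1/2 = ½ ≈ 0.50000)
h = 8 (h = 2*4 = 8)
a(x) = 3 - x
b(M, o) = 0
a(h) - 107*b(7, 1*5) = (3 - 1*8) - 107*0 = (3 - 8) + 0 = -5 + 0 = -5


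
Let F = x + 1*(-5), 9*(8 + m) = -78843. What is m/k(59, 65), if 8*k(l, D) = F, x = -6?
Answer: 210440/33 ≈ 6377.0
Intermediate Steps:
m = -26305/3 (m = -8 + (1/9)*(-78843) = -8 - 26281/3 = -26305/3 ≈ -8768.3)
F = -11 (F = -6 + 1*(-5) = -6 - 5 = -11)
k(l, D) = -11/8 (k(l, D) = (1/8)*(-11) = -11/8)
m/k(59, 65) = -26305/(3*(-11/8)) = -26305/3*(-8/11) = 210440/33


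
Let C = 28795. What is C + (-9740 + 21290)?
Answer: 40345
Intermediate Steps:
C + (-9740 + 21290) = 28795 + (-9740 + 21290) = 28795 + 11550 = 40345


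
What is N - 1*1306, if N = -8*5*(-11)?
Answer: -866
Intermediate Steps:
N = 440 (N = -40*(-11) = 440)
N - 1*1306 = 440 - 1*1306 = 440 - 1306 = -866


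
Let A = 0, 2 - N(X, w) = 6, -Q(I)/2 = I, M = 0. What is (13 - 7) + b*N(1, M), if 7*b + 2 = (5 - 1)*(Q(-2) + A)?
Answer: -2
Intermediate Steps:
Q(I) = -2*I
N(X, w) = -4 (N(X, w) = 2 - 1*6 = 2 - 6 = -4)
b = 2 (b = -2/7 + ((5 - 1)*(-2*(-2) + 0))/7 = -2/7 + (4*(4 + 0))/7 = -2/7 + (4*4)/7 = -2/7 + (⅐)*16 = -2/7 + 16/7 = 2)
(13 - 7) + b*N(1, M) = (13 - 7) + 2*(-4) = 6 - 8 = -2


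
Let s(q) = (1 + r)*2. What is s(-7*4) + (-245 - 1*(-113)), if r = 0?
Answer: -130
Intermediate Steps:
s(q) = 2 (s(q) = (1 + 0)*2 = 1*2 = 2)
s(-7*4) + (-245 - 1*(-113)) = 2 + (-245 - 1*(-113)) = 2 + (-245 + 113) = 2 - 132 = -130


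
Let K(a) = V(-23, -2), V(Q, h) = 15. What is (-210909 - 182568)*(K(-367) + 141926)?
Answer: -55850518857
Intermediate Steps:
K(a) = 15
(-210909 - 182568)*(K(-367) + 141926) = (-210909 - 182568)*(15 + 141926) = -393477*141941 = -55850518857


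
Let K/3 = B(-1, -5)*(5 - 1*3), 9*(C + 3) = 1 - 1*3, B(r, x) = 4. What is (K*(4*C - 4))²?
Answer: 1478656/9 ≈ 1.6430e+5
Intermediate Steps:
C = -29/9 (C = -3 + (1 - 1*3)/9 = -3 + (1 - 3)/9 = -3 + (⅑)*(-2) = -3 - 2/9 = -29/9 ≈ -3.2222)
K = 24 (K = 3*(4*(5 - 1*3)) = 3*(4*(5 - 3)) = 3*(4*2) = 3*8 = 24)
(K*(4*C - 4))² = (24*(4*(-29/9) - 4))² = (24*(-116/9 - 4))² = (24*(-152/9))² = (-1216/3)² = 1478656/9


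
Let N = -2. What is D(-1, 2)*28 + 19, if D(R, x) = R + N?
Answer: -65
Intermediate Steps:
D(R, x) = -2 + R (D(R, x) = R - 2 = -2 + R)
D(-1, 2)*28 + 19 = (-2 - 1)*28 + 19 = -3*28 + 19 = -84 + 19 = -65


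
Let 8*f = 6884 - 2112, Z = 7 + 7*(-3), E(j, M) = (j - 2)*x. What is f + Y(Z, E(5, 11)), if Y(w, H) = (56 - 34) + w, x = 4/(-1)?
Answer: 1209/2 ≈ 604.50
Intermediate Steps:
x = -4 (x = 4*(-1) = -4)
E(j, M) = 8 - 4*j (E(j, M) = (j - 2)*(-4) = (-2 + j)*(-4) = 8 - 4*j)
Z = -14 (Z = 7 - 21 = -14)
Y(w, H) = 22 + w
f = 1193/2 (f = (6884 - 2112)/8 = (⅛)*4772 = 1193/2 ≈ 596.50)
f + Y(Z, E(5, 11)) = 1193/2 + (22 - 14) = 1193/2 + 8 = 1209/2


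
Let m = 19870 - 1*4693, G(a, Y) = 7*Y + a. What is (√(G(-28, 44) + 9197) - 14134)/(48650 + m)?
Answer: -14134/63827 + 27*√13/63827 ≈ -0.21992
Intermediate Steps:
G(a, Y) = a + 7*Y
m = 15177 (m = 19870 - 4693 = 15177)
(√(G(-28, 44) + 9197) - 14134)/(48650 + m) = (√((-28 + 7*44) + 9197) - 14134)/(48650 + 15177) = (√((-28 + 308) + 9197) - 14134)/63827 = (√(280 + 9197) - 14134)*(1/63827) = (√9477 - 14134)*(1/63827) = (27*√13 - 14134)*(1/63827) = (-14134 + 27*√13)*(1/63827) = -14134/63827 + 27*√13/63827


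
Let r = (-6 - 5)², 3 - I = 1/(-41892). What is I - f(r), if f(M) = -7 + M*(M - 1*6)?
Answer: -582508259/41892 ≈ -13905.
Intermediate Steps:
I = 125677/41892 (I = 3 - 1/(-41892) = 3 - 1*(-1/41892) = 3 + 1/41892 = 125677/41892 ≈ 3.0000)
r = 121 (r = (-11)² = 121)
f(M) = -7 + M*(-6 + M) (f(M) = -7 + M*(M - 6) = -7 + M*(-6 + M))
I - f(r) = 125677/41892 - (-7 + 121² - 6*121) = 125677/41892 - (-7 + 14641 - 726) = 125677/41892 - 1*13908 = 125677/41892 - 13908 = -582508259/41892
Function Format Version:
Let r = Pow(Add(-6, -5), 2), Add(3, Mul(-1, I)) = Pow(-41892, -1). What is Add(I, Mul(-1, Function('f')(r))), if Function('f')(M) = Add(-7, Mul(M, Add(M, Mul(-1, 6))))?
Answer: Rational(-582508259, 41892) ≈ -13905.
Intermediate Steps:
I = Rational(125677, 41892) (I = Add(3, Mul(-1, Pow(-41892, -1))) = Add(3, Mul(-1, Rational(-1, 41892))) = Add(3, Rational(1, 41892)) = Rational(125677, 41892) ≈ 3.0000)
r = 121 (r = Pow(-11, 2) = 121)
Function('f')(M) = Add(-7, Mul(M, Add(-6, M))) (Function('f')(M) = Add(-7, Mul(M, Add(M, -6))) = Add(-7, Mul(M, Add(-6, M))))
Add(I, Mul(-1, Function('f')(r))) = Add(Rational(125677, 41892), Mul(-1, Add(-7, Pow(121, 2), Mul(-6, 121)))) = Add(Rational(125677, 41892), Mul(-1, Add(-7, 14641, -726))) = Add(Rational(125677, 41892), Mul(-1, 13908)) = Add(Rational(125677, 41892), -13908) = Rational(-582508259, 41892)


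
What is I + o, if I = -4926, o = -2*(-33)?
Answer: -4860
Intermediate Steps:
o = 66
I + o = -4926 + 66 = -4860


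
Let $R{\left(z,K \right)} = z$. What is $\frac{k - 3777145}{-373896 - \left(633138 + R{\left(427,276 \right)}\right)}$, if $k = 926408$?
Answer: $\frac{2850737}{1007461} \approx 2.8296$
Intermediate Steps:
$\frac{k - 3777145}{-373896 - \left(633138 + R{\left(427,276 \right)}\right)} = \frac{926408 - 3777145}{-373896 - 633565} = - \frac{2850737}{-373896 - 633565} = - \frac{2850737}{-1007461} = \left(-2850737\right) \left(- \frac{1}{1007461}\right) = \frac{2850737}{1007461}$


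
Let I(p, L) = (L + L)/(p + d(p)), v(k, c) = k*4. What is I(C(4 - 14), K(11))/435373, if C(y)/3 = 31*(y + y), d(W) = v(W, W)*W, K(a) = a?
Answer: 11/3012027964710 ≈ 3.6520e-12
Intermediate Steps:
v(k, c) = 4*k
d(W) = 4*W² (d(W) = (4*W)*W = 4*W²)
C(y) = 186*y (C(y) = 3*(31*(y + y)) = 3*(31*(2*y)) = 3*(62*y) = 186*y)
I(p, L) = 2*L/(p + 4*p²) (I(p, L) = (L + L)/(p + 4*p²) = (2*L)/(p + 4*p²) = 2*L/(p + 4*p²))
I(C(4 - 14), K(11))/435373 = (2*11/((186*(4 - 14))*(1 + 4*(186*(4 - 14)))))/435373 = (2*11/((186*(-10))*(1 + 4*(186*(-10)))))*(1/435373) = (2*11/(-1860*(1 + 4*(-1860))))*(1/435373) = (2*11*(-1/1860)/(1 - 7440))*(1/435373) = (2*11*(-1/1860)/(-7439))*(1/435373) = (2*11*(-1/1860)*(-1/7439))*(1/435373) = (11/6918270)*(1/435373) = 11/3012027964710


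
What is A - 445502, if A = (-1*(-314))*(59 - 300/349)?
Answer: -149108824/349 ≈ -4.2725e+5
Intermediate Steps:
A = 6371374/349 (A = 314*(59 - 300*1/349) = 314*(59 - 300/349) = 314*(20291/349) = 6371374/349 ≈ 18256.)
A - 445502 = 6371374/349 - 445502 = -149108824/349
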